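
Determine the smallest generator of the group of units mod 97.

φ(97) = 97 − 1 = 96 = 2^5 · 3.
Test candidates g = 2, 3, … against the prime factors q ∈ {2, 3} of φ(97): g is a generator iff g^(96/q) ≢ 1 for every such q.
g = 2: 2^48 ≡ 1 — hits 1, so not a primitive root.
g = 3: 3^48 ≡ 1 — hits 1, so not a primitive root.
g = 4: 4^48 ≡ 1 — hits 1, so not a primitive root.
g = 5: 5^48 ≡ 96; 5^32 ≡ 35 — none is 1, so 5 is a primitive root.
So 5 is the smallest generator of (Z/97Z)^×.

5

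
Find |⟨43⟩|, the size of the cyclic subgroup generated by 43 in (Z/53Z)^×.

26

ord(43) | φ(53) = 53 − 1 = 52 = 2^2 · 13.
Divisors of 52: 1, 2, 4, 13, 26, 52.
Evaluate successive powers at the divisors of 52:
43^1 ≡ 43
43^2 ≡ 47
43^4 ≡ 36
43^13 ≡ 52
43^26 ≡ 1
Therefore the multiplicative order of 43 modulo 53 is 26.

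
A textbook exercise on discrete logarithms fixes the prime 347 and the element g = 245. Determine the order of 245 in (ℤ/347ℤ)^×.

346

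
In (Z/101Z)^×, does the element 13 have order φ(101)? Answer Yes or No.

No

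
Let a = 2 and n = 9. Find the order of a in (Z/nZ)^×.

The order of 2 must divide φ(9) = φ(3^2) = 3·(3−1) = 6 = 2 · 3.
Divisors of 6: 1, 2, 3, 6.
Test each divisor d:
2^1 ≡ 2 (mod 9)
2^2 ≡ 4 (mod 9)
2^3 ≡ 8 (mod 9)
2^6 ≡ 1 (mod 9) ✓
So ord_9(2) = 6.

6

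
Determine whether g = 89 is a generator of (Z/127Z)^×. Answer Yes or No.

No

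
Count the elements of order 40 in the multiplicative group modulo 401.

16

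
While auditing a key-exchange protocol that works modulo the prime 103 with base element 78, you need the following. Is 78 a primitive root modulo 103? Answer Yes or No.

φ(103) = 103 − 1 = 102 = 2 · 3 · 17.
It suffices to check that the order of 78 is not a proper divisor of 102: compute 78^(102/q) for q ∈ {2, 3, 17}.
78^51 ≡ 102 (mod 103)  [q = 2: ≢ 1 ✓]
78^34 ≡ 46 (mod 103)  [q = 3: ≢ 1 ✓]
78^6 ≡ 34 (mod 103)  [q = 17: ≢ 1 ✓]
All checks pass, so 78 has order 102 and is a primitive root modulo 103.

Yes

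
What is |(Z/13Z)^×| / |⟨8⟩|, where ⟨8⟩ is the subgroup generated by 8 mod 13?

ord(8) | φ(13) = 13 − 1 = 12 = 2^2 · 3.
Divisors of 12: 1, 2, 3, 4, 6, 12.
Compute 8^d (mod 13) for the divisors d until we hit 1:
8^1 ≡ 8
8^2 ≡ 12
8^3 ≡ 5
8^4 ≡ 1
Thus |⟨8⟩| = ord(8) = 4.
The index is φ(13) / ord(8) = 12 / 4 = 3.

3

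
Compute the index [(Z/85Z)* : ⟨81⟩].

16

Since 81 ∈ (Z/85Z)^×, its order divides φ(85) = φ(5·17) = (5−1)·(17−1) = 4·16 = 64 = 2^6.
Divisors of 64: 1, 2, 4, 8, 16, 32, 64.
Compute 81^d (mod 85) for the divisors d until we hit 1:
81^1 ≡ 81 (mod 85)
81^2 ≡ 16 (mod 85)
81^4 ≡ 1 (mod 85) ✓
Thus |⟨81⟩| = ord(81) = 4.
Index = |(Z/85Z)^×| / |⟨81⟩| = 64 / 4 = 16.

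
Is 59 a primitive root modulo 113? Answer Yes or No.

Yes

φ(113) = 113 − 1 = 112 = 2^4 · 7.
Test 59^(112/q) mod 113 for each prime factor q of 112:
59^56 ≡ 112 (mod 113)  [q = 2: ≢ 1 ✓]
59^16 ≡ 49 (mod 113)  [q = 7: ≢ 1 ✓]
All checks pass, so 59 has order 112 and is a primitive root modulo 113.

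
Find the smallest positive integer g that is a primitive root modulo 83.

2

φ(83) = 83 − 1 = 82 = 2 · 41.
Test candidates g = 2, 3, … against the prime factors q ∈ {2, 41} of φ(83): g is a generator iff g^(82/q) ≢ 1 for every such q.
g = 2: 2^41 ≡ 82; 2^2 ≡ 4 — none is 1, so 2 is a primitive root.
Hence the least primitive root of 83 is 2.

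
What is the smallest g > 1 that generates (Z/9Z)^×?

φ(9) = φ(3^2) = 3·(3−1) = 6 = 2 · 3.
g is a primitive root iff g^(6/q) ≢ 1 (mod 9) for each prime q ∈ {2, 3}.
g = 2: 2^3 ≡ 8; 2^2 ≡ 4 — none is 1, so 2 is a primitive root.
The smallest primitive root modulo 9 is 2.

2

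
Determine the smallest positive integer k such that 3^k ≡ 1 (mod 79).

78

Since 3 ∈ (Z/79Z)^×, its order divides φ(79) = 79 − 1 = 78 = 2 · 3 · 13.
Divisors of 78: 1, 2, 3, 6, 13, 26, 39, 78.
Check 3^d mod 79 for each divisor in increasing order:
3^1 ≡ 3 (mod 79)
3^2 ≡ 9 (mod 79)
3^3 ≡ 27 (mod 79)
3^6 ≡ 18 (mod 79)
3^13 ≡ 24 (mod 79)
3^26 ≡ 23 (mod 79)
3^39 ≡ 78 (mod 79)
3^78 ≡ 1 (mod 79) ✓
Hence ord(3) = 78.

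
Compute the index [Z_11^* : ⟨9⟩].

2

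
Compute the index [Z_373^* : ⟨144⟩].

12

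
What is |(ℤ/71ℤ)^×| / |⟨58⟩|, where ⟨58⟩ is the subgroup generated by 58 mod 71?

The order of 58 must divide φ(71) = 71 − 1 = 70 = 2 · 5 · 7.
Divisors of 70: 1, 2, 5, 7, 10, 14, 35, 70.
Compute 58^d (mod 71) for the divisors d until we hit 1:
58^1 ≡ 58
58^2 ≡ 27
58^5 ≡ 37
58^7 ≡ 5
58^10 ≡ 20
58^14 ≡ 25
58^35 ≡ 1
Thus |⟨58⟩| = ord(58) = 35.
[(Z/71Z)^× : ⟨58⟩] = 70/35 = 2.

2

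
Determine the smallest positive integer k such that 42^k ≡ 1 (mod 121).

The order of 42 must divide φ(121) = φ(11^2) = 11·(11−1) = 110 = 2 · 5 · 11.
Divisors of 110: 1, 2, 5, 10, 11, 22, 55, 110.
Compute 42^d (mod 121) for the divisors d until we hit 1:
42^1 ≡ 42 (mod 121)
42^2 ≡ 70 (mod 121)
42^5 ≡ 100 (mod 121)
42^10 ≡ 78 (mod 121)
42^11 ≡ 9 (mod 121)
42^22 ≡ 81 (mod 121)
42^55 ≡ 1 (mod 121) ✓
Therefore the multiplicative order of 42 modulo 121 is 55.

55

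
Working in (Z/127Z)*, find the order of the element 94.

21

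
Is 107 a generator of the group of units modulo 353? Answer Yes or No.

φ(353) = 353 − 1 = 352 = 2^5 · 11.
An element g generates (Z/353Z)^× iff g^(352/q) ≢ 1 (mod 353) for each prime q ∈ {2, 11}.
107^176 ≡ 352 (mod 353)  [q = 2: ≢ 1 ✓]
107^32 ≡ 231 (mod 353)  [q = 11: ≢ 1 ✓]
All checks pass, so 107 has order 352 and is a primitive root modulo 353.

Yes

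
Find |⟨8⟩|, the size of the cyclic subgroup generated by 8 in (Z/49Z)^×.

The order of 8 must divide φ(49) = φ(7^2) = 7·(7−1) = 42 = 2 · 3 · 7.
Divisors of 42: 1, 2, 3, 6, 7, 14, 21, 42.
Evaluate successive powers at the divisors of 42:
8^1 ≡ 8
8^2 ≡ 15
8^3 ≡ 22
8^6 ≡ 43
8^7 ≡ 1
Hence ord(8) = 7.

7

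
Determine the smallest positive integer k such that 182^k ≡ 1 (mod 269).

ord(182) | φ(269) = 269 − 1 = 268 = 2^2 · 67.
Divisors of 268: 1, 2, 4, 67, 134, 268.
Test each divisor d:
182^1 ≡ 182 (mod 269)
182^2 ≡ 37 (mod 269)
182^4 ≡ 24 (mod 269)
182^67 ≡ 268 (mod 269)
182^134 ≡ 1 (mod 269) ✓
Therefore the multiplicative order of 182 modulo 269 is 134.

134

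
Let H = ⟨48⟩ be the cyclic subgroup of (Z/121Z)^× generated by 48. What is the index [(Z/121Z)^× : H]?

2

The order of 48 must divide φ(121) = φ(11^2) = 11·(11−1) = 110 = 2 · 5 · 11.
Divisors of 110: 1, 2, 5, 10, 11, 22, 55, 110.
Test each divisor d:
48^1 ≡ 48
48^2 ≡ 5
48^5 ≡ 111
48^10 ≡ 100
48^11 ≡ 81
48^22 ≡ 27
48^55 ≡ 1
So ord_121(48) = 55, hence |⟨48⟩| = 55.
The index is φ(121) / ord(48) = 110 / 55 = 2.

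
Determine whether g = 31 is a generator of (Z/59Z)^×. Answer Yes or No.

φ(59) = 59 − 1 = 58 = 2 · 29.
An element g generates (Z/59Z)^× iff g^(58/q) ≢ 1 (mod 59) for each prime q ∈ {2, 29}.
31^29 ≡ 58 (mod 59)  [q = 2: ≢ 1 ✓]
31^2 ≡ 17 (mod 59)  [q = 29: ≢ 1 ✓]
None equal 1, so ord_59(31) = 58: 31 is a primitive root.

Yes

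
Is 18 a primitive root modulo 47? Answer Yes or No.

No

φ(47) = 47 − 1 = 46 = 2 · 23.
It suffices to check that the order of 18 is not a proper divisor of 46: compute 18^(46/q) for q ∈ {2, 23}.
18^23 ≡ 1 (mod 47)  [q = 2: ≡ 1 ✗]
18^2 ≡ 42 (mod 47)  [q = 23: ≢ 1 ✓]
18^23 ≡ 1 shows ord(18) | 23, strictly less than φ(47); not a primitive root.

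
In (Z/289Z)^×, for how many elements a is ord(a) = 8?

4

φ(289) = φ(17^2) = 17·(17−1) = 272 = 2^4 · 17.
Since (Z/289Z)^× is cyclic of order 272, the number of elements of order d is φ(d) when d | 272 and 0 otherwise.
8 = 2^3 divides 272, and φ(8) = 4.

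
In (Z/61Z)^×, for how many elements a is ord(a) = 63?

φ(61) = 61 − 1 = 60 = 2^2 · 3 · 5.
(Z/61Z)^× is cyclic (|G| = 60); a cyclic group of order m has exactly φ(d) elements of each order d | m, and none otherwise.
Since 63 ∤ 60, the count is 0.

0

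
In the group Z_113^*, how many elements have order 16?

8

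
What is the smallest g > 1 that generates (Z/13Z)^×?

φ(13) = 13 − 1 = 12 = 2^2 · 3.
Test candidates g = 2, 3, … against the prime factors q ∈ {2, 3} of φ(13): g is a generator iff g^(12/q) ≢ 1 for every such q.
g = 2: 2^6 ≡ 12; 2^4 ≡ 3 — none is 1, so 2 is a primitive root.
So 2 is the smallest generator of (Z/13Z)^×.

2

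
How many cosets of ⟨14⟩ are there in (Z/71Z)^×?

By Lagrange's theorem, ord_71(14) divides φ(71) = 71 − 1 = 70 = 2 · 5 · 7.
Divisors of 70: 1, 2, 5, 7, 10, 14, 35, 70.
Check 14^d mod 71 for each divisor in increasing order:
14^1 ≡ 14
14^2 ≡ 54
14^5 ≡ 70
14^7 ≡ 17
14^10 ≡ 1
So ord_71(14) = 10, hence |⟨14⟩| = 10.
The index is φ(71) / ord(14) = 70 / 10 = 7.

7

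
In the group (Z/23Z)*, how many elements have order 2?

1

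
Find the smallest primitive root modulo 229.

φ(229) = 229 − 1 = 228 = 2^2 · 3 · 19.
Test candidates g = 2, 3, … against the prime factors q ∈ {2, 3, 19} of φ(229): g is a generator iff g^(228/q) ≢ 1 for every such q.
g = 2: 2^114 ≡ 228; 2^76 ≡ 1 — hits 1, so not a primitive root.
g = 3: 3^114 ≡ 1 — hits 1, so not a primitive root.
g = 4: 4^114 ≡ 1 — hits 1, so not a primitive root.
g = 5: 5^114 ≡ 1 — hits 1, so not a primitive root.
g = 6: 6^114 ≡ 228; 6^76 ≡ 134; 6^12 ≡ 165 — none is 1, so 6 is a primitive root.
The smallest primitive root modulo 229 is 6.

6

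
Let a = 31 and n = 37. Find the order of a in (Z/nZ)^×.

ord(31) | φ(37) = 37 − 1 = 36 = 2^2 · 3^2.
Divisors of 36: 1, 2, 3, 4, 6, 9, 12, 18, 36.
Test each divisor d:
31^1 ≡ 31 (mod 37)
31^2 ≡ 36 (mod 37)
31^3 ≡ 6 (mod 37)
31^4 ≡ 1 (mod 37) ✓
So ord_37(31) = 4.

4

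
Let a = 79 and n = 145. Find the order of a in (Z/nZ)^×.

28

ord(79) | φ(145) = φ(5·29) = (5−1)·(29−1) = 4·28 = 112 = 2^4 · 7.
Divisors of 112: 1, 2, 4, 7, 8, 14, 16, 28, 56, 112.
Evaluate successive powers at the divisors of 112:
79^1 ≡ 79
79^2 ≡ 6
79^4 ≡ 36
79^7 ≡ 99
79^8 ≡ 136
79^14 ≡ 86
79^16 ≡ 81
79^28 ≡ 1
So ord_145(79) = 28.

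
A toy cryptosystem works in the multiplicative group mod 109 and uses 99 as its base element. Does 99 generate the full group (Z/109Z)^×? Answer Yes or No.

Yes

φ(109) = 109 − 1 = 108 = 2^2 · 3^3.
99 is a primitive root mod 109 iff 99^(φ(109)/q) ≢ 1 for every prime q | φ(109), i.e. q ∈ {2, 3}.
99^54 ≡ 108 (mod 109)  [q = 2: ≢ 1 ✓]
99^36 ≡ 63 (mod 109)  [q = 3: ≢ 1 ✓]
None equal 1, so ord_109(99) = 108: 99 is a primitive root.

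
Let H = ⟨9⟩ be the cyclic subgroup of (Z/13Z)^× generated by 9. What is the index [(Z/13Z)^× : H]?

ord(9) | φ(13) = 13 − 1 = 12 = 2^2 · 3.
Divisors of 12: 1, 2, 3, 4, 6, 12.
Check 9^d mod 13 for each divisor in increasing order:
9^1 ≡ 9 (mod 13)
9^2 ≡ 3 (mod 13)
9^3 ≡ 1 (mod 13) ✓
So ord_13(9) = 3, hence |⟨9⟩| = 3.
Index = |(Z/13Z)^×| / |⟨9⟩| = 12 / 3 = 4.

4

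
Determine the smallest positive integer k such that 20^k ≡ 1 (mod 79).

39

By Lagrange's theorem, ord_79(20) divides φ(79) = 79 − 1 = 78 = 2 · 3 · 13.
Divisors of 78: 1, 2, 3, 6, 13, 26, 39, 78.
Check 20^d mod 79 for each divisor in increasing order:
20^1 ≡ 20 (mod 79)
20^2 ≡ 5 (mod 79)
20^3 ≡ 21 (mod 79)
20^6 ≡ 46 (mod 79)
20^13 ≡ 55 (mod 79)
20^26 ≡ 23 (mod 79)
20^39 ≡ 1 (mod 79) ✓
Hence ord(20) = 39.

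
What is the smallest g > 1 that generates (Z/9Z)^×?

2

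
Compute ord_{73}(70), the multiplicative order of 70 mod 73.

12

The order of 70 must divide φ(73) = 73 − 1 = 72 = 2^3 · 3^2.
Divisors of 72: 1, 2, 3, 4, 6, 8, 9, 12, 18, 24, 36, 72.
Check 70^d mod 73 for each divisor in increasing order:
70^1 ≡ 70
70^2 ≡ 9
70^3 ≡ 46
70^4 ≡ 8
70^6 ≡ 72
70^8 ≡ 64
70^9 ≡ 27
70^12 ≡ 1
Therefore the multiplicative order of 70 modulo 73 is 12.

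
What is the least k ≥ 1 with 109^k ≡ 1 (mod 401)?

Since 109 ∈ (Z/401Z)^×, its order divides φ(401) = 401 − 1 = 400 = 2^4 · 5^2.
Divisors of 400: 1, 2, 4, 5, 8, 10, 16, 20, 25, 40, 50, 80, 100, 200, 400.
Check 109^d mod 401 for each divisor in increasing order:
109^1 ≡ 109
109^2 ≡ 252
109^4 ≡ 146
109^5 ≡ 275
109^8 ≡ 63
109^10 ≡ 237
109^16 ≡ 360
109^20 ≡ 29
109^25 ≡ 356
109^40 ≡ 39
109^50 ≡ 20
109^80 ≡ 318
109^100 ≡ 400
109^200 ≡ 1
Therefore the multiplicative order of 109 modulo 401 is 200.

200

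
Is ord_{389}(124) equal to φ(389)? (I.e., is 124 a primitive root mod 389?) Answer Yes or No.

Yes

φ(389) = 389 − 1 = 388 = 2^2 · 97.
An element g generates (Z/389Z)^× iff g^(388/q) ≢ 1 (mod 389) for each prime q ∈ {2, 97}.
124^194 ≡ 388 (mod 389)  [q = 2: ≢ 1 ✓]
124^4 ≡ 13 (mod 389)  [q = 97: ≢ 1 ✓]
None equal 1, so ord_389(124) = 388: 124 is a primitive root.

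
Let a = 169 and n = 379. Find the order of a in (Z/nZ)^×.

The order of 169 must divide φ(379) = 379 − 1 = 378 = 2 · 3^3 · 7.
Divisors of 378: 1, 2, 3, 6, 7, 9, 14, 18, 21, 27, 42, 54, 63, 126, 189, 378.
Compute 169^d (mod 379) for the divisors d until we hit 1:
169^1 ≡ 169 (mod 379)
169^2 ≡ 136 (mod 379)
169^3 ≡ 244 (mod 379)
169^6 ≡ 33 (mod 379)
169^7 ≡ 271 (mod 379)
169^9 ≡ 93 (mod 379)
169^14 ≡ 294 (mod 379)
169^18 ≡ 311 (mod 379)
169^21 ≡ 84 (mod 379)
169^27 ≡ 119 (mod 379)
169^42 ≡ 234 (mod 379)
169^54 ≡ 138 (mod 379)
169^63 ≡ 327 (mod 379)
169^126 ≡ 51 (mod 379)
169^189 ≡ 1 (mod 379) ✓
Hence ord(169) = 189.

189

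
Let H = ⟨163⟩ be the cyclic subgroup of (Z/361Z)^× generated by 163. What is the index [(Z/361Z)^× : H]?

Since 163 ∈ (Z/361Z)^×, its order divides φ(361) = φ(19^2) = 19·(19−1) = 342 = 2 · 3^2 · 19.
Divisors of 342: 1, 2, 3, 6, 9, 18, 19, 38, 57, 114, 171, 342.
Compute 163^d (mod 361) for the divisors d until we hit 1:
163^1 ≡ 163 (mod 361)
163^2 ≡ 216 (mod 361)
163^3 ≡ 191 (mod 361)
163^6 ≡ 20 (mod 361)
163^9 ≡ 210 (mod 361)
163^18 ≡ 58 (mod 361)
163^19 ≡ 68 (mod 361)
163^38 ≡ 292 (mod 361)
163^57 ≡ 1 (mod 361) ✓
Thus |⟨163⟩| = ord(163) = 57.
Index = |(Z/361Z)^×| / |⟨163⟩| = 342 / 57 = 6.

6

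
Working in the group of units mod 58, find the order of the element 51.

ord(51) | φ(58) = φ(2)·φ(29) = 1·28 = 28 = 2^2 · 7.
Divisors of 28: 1, 2, 4, 7, 14, 28.
Compute 51^d (mod 58) for the divisors d until we hit 1:
51^1 ≡ 51
51^2 ≡ 49
51^4 ≡ 23
51^7 ≡ 57
51^14 ≡ 1
Hence ord(51) = 14.

14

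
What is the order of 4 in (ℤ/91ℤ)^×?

6

ord(4) | φ(91) = φ(7·13) = (7−1)·(13−1) = 6·12 = 72 = 2^3 · 3^2.
Divisors of 72: 1, 2, 3, 4, 6, 8, 9, 12, 18, 24, 36, 72.
Check 4^d mod 91 for each divisor in increasing order:
4^1 ≡ 4 (mod 91)
4^2 ≡ 16 (mod 91)
4^3 ≡ 64 (mod 91)
4^4 ≡ 74 (mod 91)
4^6 ≡ 1 (mod 91) ✓
Therefore the multiplicative order of 4 modulo 91 is 6.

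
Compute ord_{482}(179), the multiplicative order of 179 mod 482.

240

The order of 179 must divide φ(482) = φ(2)·φ(241) = 1·240 = 240 = 2^4 · 3 · 5.
Divisors of 240: 1, 2, 3, 4, 5, 6, 8, 10, 12, 15, 16, 20, 24, 30, 40, 48, 60, 80, 120, 240.
Evaluate successive powers at the divisors of 240:
179^1 ≡ 179
179^2 ≡ 229
179^3 ≡ 21
179^4 ≡ 385
179^5 ≡ 471
179^6 ≡ 441
179^8 ≡ 251
179^10 ≡ 121
179^12 ≡ 235
179^15 ≡ 115
179^16 ≡ 341
179^20 ≡ 181
179^24 ≡ 277
179^30 ≡ 211
179^40 ≡ 467
179^48 ≡ 91
179^60 ≡ 177
179^80 ≡ 225
179^120 ≡ 481
179^240 ≡ 1
So ord_482(179) = 240.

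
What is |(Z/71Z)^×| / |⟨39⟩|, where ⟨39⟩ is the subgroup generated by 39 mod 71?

5

By Lagrange's theorem, ord_71(39) divides φ(71) = 71 − 1 = 70 = 2 · 5 · 7.
Divisors of 70: 1, 2, 5, 7, 10, 14, 35, 70.
Check 39^d mod 71 for each divisor in increasing order:
39^1 ≡ 39
39^2 ≡ 30
39^5 ≡ 26
39^7 ≡ 70
39^10 ≡ 37
39^14 ≡ 1
Thus |⟨39⟩| = ord(39) = 14.
The index is φ(71) / ord(39) = 70 / 14 = 5.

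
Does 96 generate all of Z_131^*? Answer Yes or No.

Yes

φ(131) = 131 − 1 = 130 = 2 · 5 · 13.
An element g generates (Z/131Z)^× iff g^(130/q) ≢ 1 (mod 131) for each prime q ∈ {2, 5, 13}.
96^65 ≡ 130 (mod 131)  [q = 2: ≢ 1 ✓]
96^26 ≡ 58 (mod 131)  [q = 5: ≢ 1 ✓]
96^10 ≡ 60 (mod 131)  [q = 13: ≢ 1 ✓]
None equal 1, so ord_131(96) = 130: 96 is a primitive root.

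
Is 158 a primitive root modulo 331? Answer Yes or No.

φ(331) = 331 − 1 = 330 = 2 · 3 · 5 · 11.
An element g generates (Z/331Z)^× iff g^(330/q) ≢ 1 (mod 331) for each prime q ∈ {2, 3, 5, 11}.
158^165 ≡ 330 (mod 331)  [q = 2: ≢ 1 ✓]
158^110 ≡ 31 (mod 331)  [q = 3: ≢ 1 ✓]
158^66 ≡ 64 (mod 331)  [q = 5: ≢ 1 ✓]
158^30 ≡ 274 (mod 331)  [q = 11: ≢ 1 ✓]
Every test exponent gives a nontrivial residue, hence 158 generates the full group.

Yes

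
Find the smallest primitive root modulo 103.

5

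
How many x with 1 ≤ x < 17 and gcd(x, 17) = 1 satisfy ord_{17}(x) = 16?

8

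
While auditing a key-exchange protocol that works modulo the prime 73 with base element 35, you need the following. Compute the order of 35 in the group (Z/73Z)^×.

ord(35) | φ(73) = 73 − 1 = 72 = 2^3 · 3^2.
Divisors of 72: 1, 2, 3, 4, 6, 8, 9, 12, 18, 24, 36, 72.
Compute 35^d (mod 73) for the divisors d until we hit 1:
35^1 ≡ 35 (mod 73)
35^2 ≡ 57 (mod 73)
35^3 ≡ 24 (mod 73)
35^4 ≡ 37 (mod 73)
35^6 ≡ 65 (mod 73)
35^8 ≡ 55 (mod 73)
35^9 ≡ 27 (mod 73)
35^12 ≡ 64 (mod 73)
35^18 ≡ 72 (mod 73)
35^24 ≡ 8 (mod 73)
35^36 ≡ 1 (mod 73) ✓
The smallest such exponent is 36, so the order of 35 is 36.

36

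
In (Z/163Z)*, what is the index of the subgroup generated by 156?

2

By Lagrange's theorem, ord_163(156) divides φ(163) = 163 − 1 = 162 = 2 · 3^4.
Divisors of 162: 1, 2, 3, 6, 9, 18, 27, 54, 81, 162.
Compute 156^d (mod 163) for the divisors d until we hit 1:
156^1 ≡ 156
156^2 ≡ 49
156^3 ≡ 146
156^6 ≡ 126
156^9 ≡ 140
156^18 ≡ 40
156^27 ≡ 58
156^54 ≡ 104
156^81 ≡ 1
So ord_163(156) = 81, hence |⟨156⟩| = 81.
[(Z/163Z)^× : ⟨156⟩] = 162/81 = 2.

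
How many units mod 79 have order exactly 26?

12

φ(79) = 79 − 1 = 78 = 2 · 3 · 13.
Since (Z/79Z)^× is cyclic of order 78, the number of elements of order d is φ(d) when d | 78 and 0 otherwise.
26 = 2 · 13 divides 78, and φ(26) = 12.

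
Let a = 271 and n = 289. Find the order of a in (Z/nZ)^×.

34

By Lagrange's theorem, ord_289(271) divides φ(289) = φ(17^2) = 17·(17−1) = 272 = 2^4 · 17.
Divisors of 272: 1, 2, 4, 8, 16, 17, 34, 68, 136, 272.
Check 271^d mod 289 for each divisor in increasing order:
271^1 ≡ 271 (mod 289)
271^2 ≡ 35 (mod 289)
271^4 ≡ 69 (mod 289)
271^8 ≡ 137 (mod 289)
271^16 ≡ 273 (mod 289)
271^17 ≡ 288 (mod 289)
271^34 ≡ 1 (mod 289) ✓
Therefore the multiplicative order of 271 modulo 289 is 34.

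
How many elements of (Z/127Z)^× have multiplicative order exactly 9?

φ(127) = 127 − 1 = 126 = 2 · 3^2 · 7.
In a cyclic group of order 126, there are φ(d) elements of order d for each divisor d of 126, and zero for non-divisors.
9 = 3^2 divides 126, and φ(9) = 6.

6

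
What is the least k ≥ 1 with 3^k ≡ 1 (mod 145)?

28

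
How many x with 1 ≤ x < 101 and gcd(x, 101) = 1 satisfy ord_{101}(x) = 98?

0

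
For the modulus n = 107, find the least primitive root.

2

φ(107) = 107 − 1 = 106 = 2 · 53.
g is a primitive root iff g^(106/q) ≢ 1 (mod 107) for each prime q ∈ {2, 53}.
g = 2: 2^53 ≡ 106; 2^2 ≡ 4 — none is 1, so 2 is a primitive root.
So 2 is the smallest generator of (Z/107Z)^×.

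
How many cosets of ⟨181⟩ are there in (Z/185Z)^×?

16

Since 181 ∈ (Z/185Z)^×, its order divides φ(185) = φ(5·37) = (5−1)·(37−1) = 4·36 = 144 = 2^4 · 3^2.
Divisors of 144: 1, 2, 3, 4, 6, 8, 9, 12, 16, 18, 24, 36, 48, 72, 144.
Check 181^d mod 185 for each divisor in increasing order:
181^1 ≡ 181
181^2 ≡ 16
181^3 ≡ 121
181^4 ≡ 71
181^6 ≡ 26
181^8 ≡ 46
181^9 ≡ 1
So ord_185(181) = 9, hence |⟨181⟩| = 9.
The index is φ(185) / ord(181) = 144 / 9 = 16.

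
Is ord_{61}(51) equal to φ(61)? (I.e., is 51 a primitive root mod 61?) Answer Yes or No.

Yes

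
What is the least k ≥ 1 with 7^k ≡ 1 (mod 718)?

358

The order of 7 must divide φ(718) = φ(2)·φ(359) = 1·358 = 358 = 2 · 179.
Divisors of 358: 1, 2, 179, 358.
Check 7^d mod 718 for each divisor in increasing order:
7^1 ≡ 7 (mod 718)
7^2 ≡ 49 (mod 718)
7^179 ≡ 717 (mod 718)
7^358 ≡ 1 (mod 718) ✓
Hence ord(7) = 358.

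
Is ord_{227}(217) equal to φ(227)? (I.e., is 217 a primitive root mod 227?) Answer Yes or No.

φ(227) = 227 − 1 = 226 = 2 · 113.
Test 217^(226/q) mod 227 for each prime factor q of 226:
217^113 ≡ 226 (mod 227)  [q = 2: ≢ 1 ✓]
217^2 ≡ 100 (mod 227)  [q = 113: ≢ 1 ✓]
All checks pass, so 217 has order 226 and is a primitive root modulo 227.

Yes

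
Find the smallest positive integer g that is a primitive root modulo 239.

7

φ(239) = 239 − 1 = 238 = 2 · 7 · 17.
Test candidates g = 2, 3, … against the prime factors q ∈ {2, 7, 17} of φ(239): g is a generator iff g^(238/q) ≢ 1 for every such q.
g = 2: 2^119 ≡ 1 — hits 1, so not a primitive root.
g = 3: 3^119 ≡ 1 — hits 1, so not a primitive root.
g = 4: 4^119 ≡ 1 — hits 1, so not a primitive root.
g = 5: 5^119 ≡ 1 — hits 1, so not a primitive root.
g = 6: 6^119 ≡ 1 — hits 1, so not a primitive root.
g = 7: 7^119 ≡ 238; 7^34 ≡ 24; 7^14 ≡ 211 — none is 1, so 7 is a primitive root.
So 7 is the smallest generator of (Z/239Z)^×.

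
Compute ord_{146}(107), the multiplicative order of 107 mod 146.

72

By Lagrange's theorem, ord_146(107) divides φ(146) = φ(2)·φ(73) = 1·72 = 72 = 2^3 · 3^2.
Divisors of 72: 1, 2, 3, 4, 6, 8, 9, 12, 18, 24, 36, 72.
Check 107^d mod 146 for each divisor in increasing order:
107^1 ≡ 107 (mod 146)
107^2 ≡ 61 (mod 146)
107^3 ≡ 103 (mod 146)
107^4 ≡ 71 (mod 146)
107^6 ≡ 97 (mod 146)
107^8 ≡ 77 (mod 146)
107^9 ≡ 63 (mod 146)
107^12 ≡ 65 (mod 146)
107^18 ≡ 27 (mod 146)
107^24 ≡ 137 (mod 146)
107^36 ≡ 145 (mod 146)
107^72 ≡ 1 (mod 146) ✓
Therefore the multiplicative order of 107 modulo 146 is 72.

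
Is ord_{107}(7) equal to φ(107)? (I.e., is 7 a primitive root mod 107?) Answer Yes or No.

Yes

φ(107) = 107 − 1 = 106 = 2 · 53.
7 is a primitive root mod 107 iff 7^(φ(107)/q) ≢ 1 for every prime q | φ(107), i.e. q ∈ {2, 53}.
7^53 ≡ 106 (mod 107)  [q = 2: ≢ 1 ✓]
7^2 ≡ 49 (mod 107)  [q = 53: ≢ 1 ✓]
Every test exponent gives a nontrivial residue, hence 7 generates the full group.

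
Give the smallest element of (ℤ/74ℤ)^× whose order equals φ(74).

5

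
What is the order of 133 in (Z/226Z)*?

112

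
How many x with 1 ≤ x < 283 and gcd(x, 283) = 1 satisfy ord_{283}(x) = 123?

0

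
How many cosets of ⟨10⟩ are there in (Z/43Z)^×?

2

The order of 10 must divide φ(43) = 43 − 1 = 42 = 2 · 3 · 7.
Divisors of 42: 1, 2, 3, 6, 7, 14, 21, 42.
Test each divisor d:
10^1 ≡ 10 (mod 43)
10^2 ≡ 14 (mod 43)
10^3 ≡ 11 (mod 43)
10^6 ≡ 35 (mod 43)
10^7 ≡ 6 (mod 43)
10^14 ≡ 36 (mod 43)
10^21 ≡ 1 (mod 43) ✓
Thus |⟨10⟩| = ord(10) = 21.
[(Z/43Z)^× : ⟨10⟩] = 42/21 = 2.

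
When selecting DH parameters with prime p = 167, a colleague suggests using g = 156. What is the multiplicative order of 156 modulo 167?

ord(156) | φ(167) = 167 − 1 = 166 = 2 · 83.
Divisors of 166: 1, 2, 83, 166.
Test each divisor d:
156^1 ≡ 156
156^2 ≡ 121
156^83 ≡ 166
156^166 ≡ 1
So ord_167(156) = 166.

166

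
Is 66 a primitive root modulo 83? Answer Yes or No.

Yes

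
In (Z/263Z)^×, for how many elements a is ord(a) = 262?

φ(263) = 263 − 1 = 262 = 2 · 131.
In a cyclic group of order 262, there are φ(d) elements of order d for each divisor d of 262, and zero for non-divisors.
262 = 2 · 131 divides 262, and φ(262) = 130.

130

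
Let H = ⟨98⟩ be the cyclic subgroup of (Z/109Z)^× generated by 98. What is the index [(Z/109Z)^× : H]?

ord(98) | φ(109) = 109 − 1 = 108 = 2^2 · 3^3.
Divisors of 108: 1, 2, 3, 4, 6, 9, 12, 18, 27, 36, 54, 108.
Evaluate successive powers at the divisors of 108:
98^1 ≡ 98 (mod 109)
98^2 ≡ 12 (mod 109)
98^3 ≡ 86 (mod 109)
98^4 ≡ 35 (mod 109)
98^6 ≡ 93 (mod 109)
98^9 ≡ 41 (mod 109)
98^12 ≡ 38 (mod 109)
98^18 ≡ 46 (mod 109)
98^27 ≡ 33 (mod 109)
98^36 ≡ 45 (mod 109)
98^54 ≡ 108 (mod 109)
98^108 ≡ 1 (mod 109) ✓
So ord_109(98) = 108, hence |⟨98⟩| = 108.
The index is φ(109) / ord(98) = 108 / 108 = 1.

1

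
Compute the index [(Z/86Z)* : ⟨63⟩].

1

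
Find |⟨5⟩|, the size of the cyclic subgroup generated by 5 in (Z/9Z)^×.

6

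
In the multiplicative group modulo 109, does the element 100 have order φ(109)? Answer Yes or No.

No

φ(109) = 109 − 1 = 108 = 2^2 · 3^3.
An element g generates (Z/109Z)^× iff g^(108/q) ≢ 1 (mod 109) for each prime q ∈ {2, 3}.
100^54 ≡ 1 (mod 109)  [q = 2: ≡ 1 ✗]
100^36 ≡ 45 (mod 109)  [q = 3: ≢ 1 ✓]
100^54 ≡ 1 shows ord(100) | 54, strictly less than φ(109); not a primitive root.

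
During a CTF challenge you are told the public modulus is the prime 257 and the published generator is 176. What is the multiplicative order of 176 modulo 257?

Since 176 ∈ (Z/257Z)^×, its order divides φ(257) = 257 − 1 = 256 = 2^8.
Divisors of 256: 1, 2, 4, 8, 16, 32, 64, 128, 256.
Check 176^d mod 257 for each divisor in increasing order:
176^1 ≡ 176
176^2 ≡ 136
176^4 ≡ 249
176^8 ≡ 64
176^16 ≡ 241
176^32 ≡ 256
176^64 ≡ 1
Therefore the multiplicative order of 176 modulo 257 is 64.

64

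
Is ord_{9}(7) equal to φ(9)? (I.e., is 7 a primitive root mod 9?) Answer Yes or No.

φ(9) = φ(3^2) = 3·(3−1) = 6 = 2 · 3.
An element g generates (Z/9Z)^× iff g^(6/q) ≢ 1 (mod 9) for each prime q ∈ {2, 3}.
7^3 ≡ 1 (mod 9)  [q = 2: ≡ 1 ✗]
7^2 ≡ 4 (mod 9)  [q = 3: ≢ 1 ✓]
Since 7^3 ≡ 1, the order of 7 divides 3 < 6, so 7 is not a primitive root.

No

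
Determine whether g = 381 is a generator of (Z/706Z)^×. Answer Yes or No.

Yes

φ(706) = φ(2)·φ(353) = 1·352 = 352 = 2^5 · 11.
It suffices to check that the order of 381 is not a proper divisor of 352: compute 381^(352/q) for q ∈ {2, 11}.
381^176 ≡ 705 (mod 706)  [q = 2: ≢ 1 ✓]
381^32 ≡ 187 (mod 706)  [q = 11: ≢ 1 ✓]
All checks pass, so 381 has order 352 and is a primitive root modulo 706.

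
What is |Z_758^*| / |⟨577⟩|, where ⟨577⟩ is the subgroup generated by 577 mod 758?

6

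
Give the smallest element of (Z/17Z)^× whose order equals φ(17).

φ(17) = 17 − 1 = 16 = 2^4.
Test candidates g = 2, 3, … against the prime factors q ∈ {2} of φ(17): g is a generator iff g^(16/q) ≢ 1 for every such q.
g = 2: 2^8 ≡ 1 — hits 1, so not a primitive root.
g = 3: 3^8 ≡ 16 — none is 1, so 3 is a primitive root.
The smallest primitive root modulo 17 is 3.

3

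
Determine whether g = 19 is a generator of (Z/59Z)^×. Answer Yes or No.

No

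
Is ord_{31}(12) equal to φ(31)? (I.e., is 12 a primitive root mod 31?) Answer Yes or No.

φ(31) = 31 − 1 = 30 = 2 · 3 · 5.
Test 12^(30/q) mod 31 for each prime factor q of 30:
12^15 ≡ 30 (mod 31)  [q = 2: ≢ 1 ✓]
12^10 ≡ 25 (mod 31)  [q = 3: ≢ 1 ✓]
12^6 ≡ 2 (mod 31)  [q = 5: ≢ 1 ✓]
None equal 1, so ord_31(12) = 30: 12 is a primitive root.

Yes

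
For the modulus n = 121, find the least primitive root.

2

φ(121) = φ(11^2) = 11·(11−1) = 110 = 2 · 5 · 11.
Test candidates g = 2, 3, … against the prime factors q ∈ {2, 5, 11} of φ(121): g is a generator iff g^(110/q) ≢ 1 for every such q.
g = 2: 2^55 ≡ 120; 2^22 ≡ 81; 2^10 ≡ 56 — none is 1, so 2 is a primitive root.
The smallest primitive root modulo 121 is 2.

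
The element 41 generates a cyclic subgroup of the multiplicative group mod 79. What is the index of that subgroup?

3

By Lagrange's theorem, ord_79(41) divides φ(79) = 79 − 1 = 78 = 2 · 3 · 13.
Divisors of 78: 1, 2, 3, 6, 13, 26, 39, 78.
Check 41^d mod 79 for each divisor in increasing order:
41^1 ≡ 41
41^2 ≡ 22
41^3 ≡ 33
41^6 ≡ 62
41^13 ≡ 78
41^26 ≡ 1
The order of 41 is 26, so the subgroup it generates has 26 elements.
[(Z/79Z)^× : ⟨41⟩] = 78/26 = 3.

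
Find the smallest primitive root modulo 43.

φ(43) = 43 − 1 = 42 = 2 · 3 · 7.
Test candidates g = 2, 3, … against the prime factors q ∈ {2, 3, 7} of φ(43): g is a generator iff g^(42/q) ≢ 1 for every such q.
g = 2: 2^21 ≡ 42; 2^14 ≡ 1 — hits 1, so not a primitive root.
g = 3: 3^21 ≡ 42; 3^14 ≡ 36; 3^6 ≡ 41 — none is 1, so 3 is a primitive root.
The smallest primitive root modulo 43 is 3.

3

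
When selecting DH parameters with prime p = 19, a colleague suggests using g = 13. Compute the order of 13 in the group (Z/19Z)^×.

18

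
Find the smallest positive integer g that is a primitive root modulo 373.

2

φ(373) = 373 − 1 = 372 = 2^2 · 3 · 31.
Test candidates g = 2, 3, … against the prime factors q ∈ {2, 3, 31} of φ(373): g is a generator iff g^(372/q) ≢ 1 for every such q.
g = 2: 2^186 ≡ 372; 2^124 ≡ 284; 2^12 ≡ 366 — none is 1, so 2 is a primitive root.
So 2 is the smallest generator of (Z/373Z)^×.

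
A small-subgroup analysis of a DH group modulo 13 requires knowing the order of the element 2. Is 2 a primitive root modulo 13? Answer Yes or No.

Yes

φ(13) = 13 − 1 = 12 = 2^2 · 3.
An element g generates (Z/13Z)^× iff g^(12/q) ≢ 1 (mod 13) for each prime q ∈ {2, 3}.
2^6 ≡ 12 (mod 13)  [q = 2: ≢ 1 ✓]
2^4 ≡ 3 (mod 13)  [q = 3: ≢ 1 ✓]
Every test exponent gives a nontrivial residue, hence 2 generates the full group.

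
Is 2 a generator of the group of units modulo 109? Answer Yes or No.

No

φ(109) = 109 − 1 = 108 = 2^2 · 3^3.
It suffices to check that the order of 2 is not a proper divisor of 108: compute 2^(108/q) for q ∈ {2, 3}.
2^54 ≡ 108 (mod 109)  [q = 2: ≢ 1 ✓]
2^36 ≡ 1 (mod 109)  [q = 3: ≡ 1 ✗]
2^36 ≡ 1 shows ord(2) | 36, strictly less than φ(109); not a primitive root.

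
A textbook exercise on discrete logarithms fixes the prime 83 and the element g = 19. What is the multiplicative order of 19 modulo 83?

82

By Lagrange's theorem, ord_83(19) divides φ(83) = 83 − 1 = 82 = 2 · 41.
Divisors of 82: 1, 2, 41, 82.
Evaluate successive powers at the divisors of 82:
19^1 ≡ 19 (mod 83)
19^2 ≡ 29 (mod 83)
19^41 ≡ 82 (mod 83)
19^82 ≡ 1 (mod 83) ✓
The smallest such exponent is 82, so the order of 19 is 82.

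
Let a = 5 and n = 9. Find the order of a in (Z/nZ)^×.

6

By Lagrange's theorem, ord_9(5) divides φ(9) = φ(3^2) = 3·(3−1) = 6 = 2 · 3.
Divisors of 6: 1, 2, 3, 6.
Test each divisor d:
5^1 ≡ 5
5^2 ≡ 7
5^3 ≡ 8
5^6 ≡ 1
So ord_9(5) = 6.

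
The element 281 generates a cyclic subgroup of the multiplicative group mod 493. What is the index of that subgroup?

By Lagrange's theorem, ord_493(281) divides φ(493) = φ(17·29) = (17−1)·(29−1) = 16·28 = 448 = 2^6 · 7.
Divisors of 448: 1, 2, 4, 7, 8, 14, 16, 28, 32, 56, 64, 112, 224, 448.
Compute 281^d (mod 493) for the divisors d until we hit 1:
281^1 ≡ 281
281^2 ≡ 81
281^4 ≡ 152
281^7 ≡ 291
281^8 ≡ 426
281^14 ≡ 378
281^16 ≡ 52
281^28 ≡ 407
281^32 ≡ 239
281^56 ≡ 1
So ord_493(281) = 56, hence |⟨281⟩| = 56.
[(Z/493Z)^× : ⟨281⟩] = 448/56 = 8.

8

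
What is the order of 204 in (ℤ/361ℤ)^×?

342

ord(204) | φ(361) = φ(19^2) = 19·(19−1) = 342 = 2 · 3^2 · 19.
Divisors of 342: 1, 2, 3, 6, 9, 18, 19, 38, 57, 114, 171, 342.
Test each divisor d:
204^1 ≡ 204
204^2 ≡ 101
204^3 ≡ 27
204^6 ≡ 7
204^9 ≡ 189
204^18 ≡ 343
204^19 ≡ 299
204^38 ≡ 234
204^57 ≡ 293
204^114 ≡ 292
204^171 ≡ 360
204^342 ≡ 1
Hence ord(204) = 342.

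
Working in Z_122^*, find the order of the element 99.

20

Since 99 ∈ (Z/122Z)^×, its order divides φ(122) = φ(2)·φ(61) = 1·60 = 60 = 2^2 · 3 · 5.
Divisors of 60: 1, 2, 3, 4, 5, 6, 10, 12, 15, 20, 30, 60.
Compute 99^d (mod 122) for the divisors d until we hit 1:
99^1 ≡ 99
99^2 ≡ 41
99^3 ≡ 33
99^4 ≡ 95
99^5 ≡ 11
99^6 ≡ 113
99^10 ≡ 121
99^12 ≡ 81
99^15 ≡ 111
99^20 ≡ 1
The smallest such exponent is 20, so the order of 99 is 20.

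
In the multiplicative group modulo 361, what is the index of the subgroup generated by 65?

3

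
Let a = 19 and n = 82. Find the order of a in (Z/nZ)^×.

40

Since 19 ∈ (Z/82Z)^×, its order divides φ(82) = φ(2)·φ(41) = 1·40 = 40 = 2^3 · 5.
Divisors of 40: 1, 2, 4, 5, 8, 10, 20, 40.
Check 19^d mod 82 for each divisor in increasing order:
19^1 ≡ 19 (mod 82)
19^2 ≡ 33 (mod 82)
19^4 ≡ 23 (mod 82)
19^5 ≡ 27 (mod 82)
19^8 ≡ 37 (mod 82)
19^10 ≡ 73 (mod 82)
19^20 ≡ 81 (mod 82)
19^40 ≡ 1 (mod 82) ✓
Hence ord(19) = 40.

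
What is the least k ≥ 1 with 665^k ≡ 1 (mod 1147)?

ord(665) | φ(1147) = φ(31·37) = (31−1)·(37−1) = 30·36 = 1080 = 2^3 · 3^3 · 5.
Divisors of 1080: 1, 2, 3, 4, 5, 6, 8, 9, 10, 12, 15, 18, 20, 24, 27, 30, 36, 40, 45, 54, 60, 72, 90, 108, 120, 135, 180, 216, 270, 360, 540, 1080.
Check 665^d mod 1147 for each divisor in increasing order:
665^1 ≡ 665 (mod 1147)
665^2 ≡ 630 (mod 1147)
665^3 ≡ 295 (mod 1147)
665^4 ≡ 38 (mod 1147)
665^5 ≡ 36 (mod 1147)
665^6 ≡ 1000 (mod 1147)
665^8 ≡ 297 (mod 1147)
665^9 ≡ 221 (mod 1147)
665^10 ≡ 149 (mod 1147)
665^12 ≡ 963 (mod 1147)
665^15 ≡ 776 (mod 1147)
665^18 ≡ 667 (mod 1147)
665^20 ≡ 408 (mod 1147)
665^24 ≡ 593 (mod 1147)
665^27 ≡ 591 (mod 1147)
665^30 ≡ 1 (mod 1147) ✓
The smallest such exponent is 30, so the order of 665 is 30.

30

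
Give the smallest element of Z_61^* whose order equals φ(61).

φ(61) = 61 − 1 = 60 = 2^2 · 3 · 5.
Test candidates g = 2, 3, … against the prime factors q ∈ {2, 3, 5} of φ(61): g is a generator iff g^(60/q) ≢ 1 for every such q.
g = 2: 2^30 ≡ 60; 2^20 ≡ 47; 2^12 ≡ 9 — none is 1, so 2 is a primitive root.
So 2 is the smallest generator of (Z/61Z)^×.

2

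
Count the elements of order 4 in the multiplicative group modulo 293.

2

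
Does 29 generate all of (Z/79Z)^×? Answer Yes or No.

φ(79) = 79 − 1 = 78 = 2 · 3 · 13.
It suffices to check that the order of 29 is not a proper divisor of 78: compute 29^(78/q) for q ∈ {2, 3, 13}.
29^39 ≡ 78 (mod 79)  [q = 2: ≢ 1 ✓]
29^26 ≡ 55 (mod 79)  [q = 3: ≢ 1 ✓]
29^6 ≡ 10 (mod 79)  [q = 13: ≢ 1 ✓]
Every test exponent gives a nontrivial residue, hence 29 generates the full group.

Yes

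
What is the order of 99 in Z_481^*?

36

The order of 99 must divide φ(481) = φ(13·37) = (13−1)·(37−1) = 12·36 = 432 = 2^4 · 3^3.
Divisors of 432: 1, 2, 3, 4, 6, 8, 9, 12, 16, 18, 24, 27, 36, 48, 54, 72, 108, 144, 216, 432.
Test each divisor d:
99^1 ≡ 99
99^2 ≡ 181
99^3 ≡ 122
99^4 ≡ 53
99^6 ≡ 454
99^8 ≡ 404
99^9 ≡ 73
99^12 ≡ 248
99^16 ≡ 157
99^18 ≡ 38
99^24 ≡ 417
99^27 ≡ 369
99^36 ≡ 1
So ord_481(99) = 36.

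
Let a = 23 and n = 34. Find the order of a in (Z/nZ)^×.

By Lagrange's theorem, ord_34(23) divides φ(34) = φ(2)·φ(17) = 1·16 = 16 = 2^4.
Divisors of 16: 1, 2, 4, 8, 16.
Test each divisor d:
23^1 ≡ 23 (mod 34)
23^2 ≡ 19 (mod 34)
23^4 ≡ 21 (mod 34)
23^8 ≡ 33 (mod 34)
23^16 ≡ 1 (mod 34) ✓
Hence ord(23) = 16.

16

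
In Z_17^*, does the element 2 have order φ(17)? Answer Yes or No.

No

φ(17) = 17 − 1 = 16 = 2^4.
It suffices to check that the order of 2 is not a proper divisor of 16: compute 2^(16/q) for q ∈ {2}.
2^8 ≡ 1 (mod 17)  [q = 2: ≡ 1 ✗]
Since 2^8 ≡ 1, the order of 2 divides 8 < 16, so 2 is not a primitive root.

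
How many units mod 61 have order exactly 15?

8

φ(61) = 61 − 1 = 60 = 2^2 · 3 · 5.
(Z/61Z)^× is cyclic (|G| = 60); a cyclic group of order m has exactly φ(d) elements of each order d | m, and none otherwise.
15 = 3 · 5 divides 60, and φ(15) = 8.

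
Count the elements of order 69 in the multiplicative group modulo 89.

0

φ(89) = 89 − 1 = 88 = 2^3 · 11.
In a cyclic group of order 88, there are φ(d) elements of order d for each divisor d of 88, and zero for non-divisors.
Here 88 is not a multiple of 69, so there are no elements of order 69.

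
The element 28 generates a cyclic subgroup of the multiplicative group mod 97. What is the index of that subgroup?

3

The order of 28 must divide φ(97) = 97 − 1 = 96 = 2^5 · 3.
Divisors of 96: 1, 2, 3, 4, 6, 8, 12, 16, 24, 32, 48, 96.
Compute 28^d (mod 97) for the divisors d until we hit 1:
28^1 ≡ 28 (mod 97)
28^2 ≡ 8 (mod 97)
28^3 ≡ 30 (mod 97)
28^4 ≡ 64 (mod 97)
28^6 ≡ 27 (mod 97)
28^8 ≡ 22 (mod 97)
28^12 ≡ 50 (mod 97)
28^16 ≡ 96 (mod 97)
28^24 ≡ 75 (mod 97)
28^32 ≡ 1 (mod 97) ✓
The order of 28 is 32, so the subgroup it generates has 32 elements.
The index is φ(97) / ord(28) = 96 / 32 = 3.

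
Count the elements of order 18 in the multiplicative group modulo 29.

0

φ(29) = 29 − 1 = 28 = 2^2 · 7.
(Z/29Z)^× is cyclic (|G| = 28); a cyclic group of order m has exactly φ(d) elements of each order d | m, and none otherwise.
Since 18 ∤ 28, the count is 0.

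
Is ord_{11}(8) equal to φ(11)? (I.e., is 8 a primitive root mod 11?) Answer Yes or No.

Yes

φ(11) = 11 − 1 = 10 = 2 · 5.
Test 8^(10/q) mod 11 for each prime factor q of 10:
8^5 ≡ 10 (mod 11)  [q = 2: ≢ 1 ✓]
8^2 ≡ 9 (mod 11)  [q = 5: ≢ 1 ✓]
Every test exponent gives a nontrivial residue, hence 8 generates the full group.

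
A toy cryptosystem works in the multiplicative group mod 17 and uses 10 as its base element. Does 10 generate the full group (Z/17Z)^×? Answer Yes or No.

Yes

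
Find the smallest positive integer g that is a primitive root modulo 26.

7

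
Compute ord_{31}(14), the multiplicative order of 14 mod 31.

15

Since 14 ∈ (Z/31Z)^×, its order divides φ(31) = 31 − 1 = 30 = 2 · 3 · 5.
Divisors of 30: 1, 2, 3, 5, 6, 10, 15, 30.
Evaluate successive powers at the divisors of 30:
14^1 ≡ 14 (mod 31)
14^2 ≡ 10 (mod 31)
14^3 ≡ 16 (mod 31)
14^5 ≡ 5 (mod 31)
14^6 ≡ 8 (mod 31)
14^10 ≡ 25 (mod 31)
14^15 ≡ 1 (mod 31) ✓
The smallest such exponent is 15, so the order of 14 is 15.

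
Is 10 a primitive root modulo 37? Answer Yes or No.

No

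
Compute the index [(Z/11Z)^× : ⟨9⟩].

The order of 9 must divide φ(11) = 11 − 1 = 10 = 2 · 5.
Divisors of 10: 1, 2, 5, 10.
Evaluate successive powers at the divisors of 10:
9^1 ≡ 9 (mod 11)
9^2 ≡ 4 (mod 11)
9^5 ≡ 1 (mod 11) ✓
Thus |⟨9⟩| = ord(9) = 5.
Index = |(Z/11Z)^×| / |⟨9⟩| = 10 / 5 = 2.

2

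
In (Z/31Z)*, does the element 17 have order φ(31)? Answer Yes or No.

Yes

φ(31) = 31 − 1 = 30 = 2 · 3 · 5.
17 is a primitive root mod 31 iff 17^(φ(31)/q) ≢ 1 for every prime q | φ(31), i.e. q ∈ {2, 3, 5}.
17^15 ≡ 30 (mod 31)  [q = 2: ≢ 1 ✓]
17^10 ≡ 25 (mod 31)  [q = 3: ≢ 1 ✓]
17^6 ≡ 8 (mod 31)  [q = 5: ≢ 1 ✓]
Every test exponent gives a nontrivial residue, hence 17 generates the full group.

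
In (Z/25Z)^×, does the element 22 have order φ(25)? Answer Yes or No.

Yes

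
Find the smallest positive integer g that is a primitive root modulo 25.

2

φ(25) = φ(5^2) = 5·(5−1) = 20 = 2^2 · 5.
Test candidates g = 2, 3, … against the prime factors q ∈ {2, 5} of φ(25): g is a generator iff g^(20/q) ≢ 1 for every such q.
g = 2: 2^10 ≡ 24; 2^4 ≡ 16 — none is 1, so 2 is a primitive root.
Hence the least primitive root of 25 is 2.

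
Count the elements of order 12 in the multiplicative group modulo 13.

4

φ(13) = 13 − 1 = 12 = 2^2 · 3.
Since (Z/13Z)^× is cyclic of order 12, the number of elements of order d is φ(d) when d | 12 and 0 otherwise.
12 = 2^2 · 3 divides 12, and φ(12) = 4.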